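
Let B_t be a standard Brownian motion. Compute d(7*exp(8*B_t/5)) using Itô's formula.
d(7*exp(8*B_t/5)) = (224*exp(8*B_t/5)/25) dt + (56*exp(8*B_t/5)/5) dB_t

Itô's formula for f(B_t) gives d f(B_t) = f'(B_t) dB_t + (1/2) f''(B_t) dt. Compute derivatives of f(x) = 7*exp(8*x/5):
  f'(x)  = 56*exp(8*x/5)/5
  f''(x) = 448*exp(8*x/5)/25
Substitute x = B_t and multiply the f'' term by 1/2:
  drift     = (1/2) * (448*exp(8*x/5)/25) evaluated at B_t = 224*exp(8*B_t/5)/25
  diffusion = (56*exp(8*x/5)/5) evaluated at B_t = 56*exp(8*B_t/5)/5
Therefore d(7*exp(8*B_t/5)) = (224*exp(8*B_t/5)/25) dt + (56*exp(8*B_t/5)/5) dB_t.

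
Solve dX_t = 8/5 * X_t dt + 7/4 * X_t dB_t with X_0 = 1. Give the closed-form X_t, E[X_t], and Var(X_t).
X_t = 1 * exp((11/160) t + (7/4) B_t); E[X_t] = exp(8*t/5); Var(X_t) = exp(501*t/80) - exp(16*t/5)

For GBM dX = mu X dt + sigma X dB with X_0 = x_0, apply Itô to Y = log X: dY = (mu - sigma^2/2) dt + sigma dB, so Y_t = log(x_0) + (mu - sigma^2/2) t + sigma B_t and hence X_t = x_0 * exp((mu - sigma^2/2) t + sigma B_t).
With mu = 8/5, sigma = 7/4, x_0 = 1, this gives:
  X_t = 1 * exp((11/160) * t + (7/4) * B_t).
Since sigma*B_t ~ Normal(0, sigma^2 t), E[exp(sigma*B_t)] = exp(sigma^2 t / 2); so E[X_t] = x_0 * exp((mu - sigma^2/2) t) * exp(sigma^2 t / 2) = x_0 * exp(mu t) = exp(8*t/5).
Var(X_t) = E[X_t^2] - (E[X_t])^2 = x_0^2 * exp(2 mu t) * (exp(sigma^2 t) - 1) = exp(501*t/80) - exp(16*t/5).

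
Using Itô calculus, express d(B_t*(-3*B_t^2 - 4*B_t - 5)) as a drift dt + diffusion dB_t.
d(B_t*(-3*B_t^2 - 4*B_t - 5)) = (-9*B_t - 4) dt + (-9*B_t^2 - 8*B_t - 5) dB_t

Itô's formula for f(B_t) gives d f(B_t) = f'(B_t) dB_t + (1/2) f''(B_t) dt. Compute derivatives of f(x) = x*(-3*x^2 - 4*x - 5):
  f'(x)  = -9*x^2 - 8*x - 5
  f''(x) = -18*x - 8
Substitute x = B_t and multiply the f'' term by 1/2:
  drift     = (1/2) * (-18*x - 8) evaluated at B_t = -9*B_t - 4
  diffusion = (-9*x^2 - 8*x - 5) evaluated at B_t = -9*B_t^2 - 8*B_t - 5
Therefore d(B_t*(-3*B_t^2 - 4*B_t - 5)) = (-9*B_t - 4) dt + (-9*B_t^2 - 8*B_t - 5) dB_t.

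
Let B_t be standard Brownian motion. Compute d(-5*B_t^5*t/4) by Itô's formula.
d(-5*B_t^5*t/4) = (5*B_t^3*(-B_t^2 - 10*t)/4) dt + (-25*B_t^4*t/4) dB_t

Itô's formula for f(t, x): d f(t, B_t) = (f_t + (1/2) f_xx) dt + f_x dB_t. Compute partials of f(t, x) = -5*t*x^5/4:
  f_t(t,x)  = -5*x^5/4
  f_x(t,x)  = -25*t*x^4/4
  f_xx(t,x) = -25*t*x^3
Assemble drift = f_t + (1/2) f_xx = 5*x^3*(-10*t - x^2)/4 and diffusion = f_x = -25*t*x^4/4. Substituting x = B_t:
  d(-5*B_t^5*t/4) = (5*B_t^3*(-B_t^2 - 10*t)/4) dt + (-25*B_t^4*t/4) dB_t.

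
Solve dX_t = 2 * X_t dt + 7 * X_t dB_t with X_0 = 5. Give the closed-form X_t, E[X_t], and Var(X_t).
X_t = 5 * exp((-45/2) t + (7) B_t); E[X_t] = 5*exp(2*t); Var(X_t) = 25*(exp(49*t) - 1)*exp(4*t)

For GBM dX = mu X dt + sigma X dB with X_0 = x_0, apply Itô to Y = log X: dY = (mu - sigma^2/2) dt + sigma dB, so Y_t = log(x_0) + (mu - sigma^2/2) t + sigma B_t and hence X_t = x_0 * exp((mu - sigma^2/2) t + sigma B_t).
With mu = 2, sigma = 7, x_0 = 5, this gives:
  X_t = 5 * exp((-45/2) * t + (7) * B_t).
Since sigma*B_t ~ Normal(0, sigma^2 t), E[exp(sigma*B_t)] = exp(sigma^2 t / 2); so E[X_t] = x_0 * exp((mu - sigma^2/2) t) * exp(sigma^2 t / 2) = x_0 * exp(mu t) = 5*exp(2*t).
Var(X_t) = E[X_t^2] - (E[X_t])^2 = x_0^2 * exp(2 mu t) * (exp(sigma^2 t) - 1) = 25*(exp(49*t) - 1)*exp(4*t).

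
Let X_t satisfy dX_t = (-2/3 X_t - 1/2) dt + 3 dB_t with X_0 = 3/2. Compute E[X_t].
E[X_t] = -3/4 + 9*exp(-2*t/3)/4

Taking expectations and using E[dB_t] = 0, the mean m(t) = E[X_t] satisfies the ODE m'(t) = a m(t) + b with m(0) = x_0. With a = -2/3, b = -1/2, x_0 = 3/2, the solution is
  m(t) = x_0 * exp(a t) + (b/a) * (exp(a t) - 1)
       = (3/2) * exp((-2/3) t) + ((-1/2)/(-2/3)) * (exp((-2/3) t) - 1)
       = -3/4 + 9*exp(-2*t/3)/4.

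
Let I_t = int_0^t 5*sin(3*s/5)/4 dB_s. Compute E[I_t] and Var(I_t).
E[I_t] = 0; Var(I_t) = 25*t/32 - 125*sin(6*t/5)/192

The Itô integral of a deterministic integrand f(s) has mean 0 because each increment f(s) * (B_{s+ds} - B_s) has mean 0. By the Itô isometry:
  Var( int_0^t f(s) dB_s ) = E[ (int_0^t f(s) dB_s)^2 ] = int_0^t f(s)^2 ds.
Here f(s) = 5*sin(3*s/5)/4, so f(s)^2 = 25*sin(3*s/5)^2/16. Integrate:
  int_0^t (25*sin(3*s/5)^2/16) ds = 25*t/32 - 125*sin(6*t/5)/192.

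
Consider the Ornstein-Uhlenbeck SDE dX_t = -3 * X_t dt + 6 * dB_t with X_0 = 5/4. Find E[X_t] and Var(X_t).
E[X_t] = 5*exp(-3*t)/4; Var(X_t) = 6 - 6*exp(-6*t)

The OU SDE dX = -theta X dt + sigma dB admits the integrating factor exp(theta t): d(exp(theta t) X_t) = sigma exp(theta t) dB_t. Integrating from 0 to t:
  X_t = x_0 * exp(-theta t) + sigma * int_0^t exp(-theta (t-s)) dB_s.
The Itô integral has mean 0 and (by the Itô isometry) variance sigma^2 * int_0^t exp(-2 theta (t - s)) ds = sigma^2 * (1 - exp(-2 theta t)) / (2 theta).
With theta = 3, sigma = 6, x_0 = 5/4:
  E[X_t] = 5/4 * exp(-3 t) = 5*exp(-3*t)/4
  Var(X_t) = (6)^2 * (1 - exp(-2*3 t)) / (2 * 3) = 6 - 6*exp(-6*t).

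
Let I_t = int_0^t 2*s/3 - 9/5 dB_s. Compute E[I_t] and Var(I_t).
E[I_t] = 0; Var(I_t) = t*(100*t^2 - 810*t + 2187)/675

The Itô integral of a deterministic integrand f(s) has mean 0 because each increment f(s) * (B_{s+ds} - B_s) has mean 0. By the Itô isometry:
  Var( int_0^t f(s) dB_s ) = E[ (int_0^t f(s) dB_s)^2 ] = int_0^t f(s)^2 ds.
Here f(s) = 2*s/3 - 9/5, so f(s)^2 = (10*s - 27)^2/225. Integrate:
  int_0^t ((10*s - 27)^2/225) ds = t*(100*t^2 - 810*t + 2187)/675.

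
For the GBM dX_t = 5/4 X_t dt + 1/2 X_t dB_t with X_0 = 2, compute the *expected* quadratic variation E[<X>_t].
E[<X>_t] = 4*exp(11*t/4)/11 - 4/11

<X>_t = int_0^t ((1/2) * X_s)^2 ds. Taking expectation inside the integral: E[<X>_t] = (1/2)^2 * int_0^t E[X_s^2] ds. For GBM, E[X_s^2] = x_0^2 * exp((2 mu + sigma^2) s). Integrating:
  E[<X>_t] = (1/2)^2 * 2^2 * (exp((2*(5/4) + (1/2)^2) t) - 1) / (2*(5/4) + (1/2)^2)
           = (1/2)^2 * 2^2 * (exp((11/4) t) - 1) / (11/4) = 4*exp(11*t/4)/11 - 4/11.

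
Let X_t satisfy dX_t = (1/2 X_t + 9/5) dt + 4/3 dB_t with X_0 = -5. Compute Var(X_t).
Var(X_t) = 16*exp(t)/9 - 16/9

The variance V(t) = Var(X_t) satisfies V'(t) = 2 a V(t) + c^2 with V(0) = 0 (drift coefficient is linear in X, diffusion is constant). With a = 1/2, c = 4/3, the solution is
  V(t) = (c^2 / (2 a)) * (exp(2 a t) - 1)
       = ((4/3)^2 / (2*(1/2))) * (exp(1 t) - 1)
       = 16*exp(t)/9 - 16/9.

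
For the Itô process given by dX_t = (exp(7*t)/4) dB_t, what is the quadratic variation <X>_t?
<X>_t = exp(14*t)/224 - 1/224

For an Itô process dX_t = a(t) dt + b(t) dB_t, the quadratic variation is <X>_t = int_0^t b(s)^2 ds (the drift term does not contribute). Here b(s) = exp(7*s)/4, so
  b(s)^2 = exp(14*s)/16.
Integrating from 0 to t:
  <X>_t = int_0^t (exp(14*s)/16) ds = exp(14*t)/224 - 1/224.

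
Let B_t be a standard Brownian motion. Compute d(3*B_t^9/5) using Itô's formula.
d(3*B_t^9/5) = (108*B_t^7/5) dt + (27*B_t^8/5) dB_t

Itô's formula for f(B_t) gives d f(B_t) = f'(B_t) dB_t + (1/2) f''(B_t) dt. Compute derivatives of f(x) = 3*x^9/5:
  f'(x)  = 27*x^8/5
  f''(x) = 216*x^7/5
Substitute x = B_t and multiply the f'' term by 1/2:
  drift     = (1/2) * (216*x^7/5) evaluated at B_t = 108*B_t^7/5
  diffusion = (27*x^8/5) evaluated at B_t = 27*B_t^8/5
Therefore d(3*B_t^9/5) = (108*B_t^7/5) dt + (27*B_t^8/5) dB_t.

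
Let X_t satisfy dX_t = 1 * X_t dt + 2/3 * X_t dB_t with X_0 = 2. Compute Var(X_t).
Var(X_t) = 4*(exp(4*t/9) - 1)*exp(2*t)

For GBM dX = mu X dt + sigma X dB with X_0 = x_0, apply Itô to Y = log X: dY = (mu - sigma^2/2) dt + sigma dB, so Y_t = log(x_0) + (mu - sigma^2/2) t + sigma B_t and hence X_t = x_0 * exp((mu - sigma^2/2) t + sigma B_t).
With mu = 1, sigma = 2/3, x_0 = 2, this gives:
  X_t = 2 * exp((7/9) * t + (2/3) * B_t).
Since sigma*B_t ~ Normal(0, sigma^2 t), E[exp(sigma*B_t)] = exp(sigma^2 t / 2); so E[X_t] = x_0 * exp((mu - sigma^2/2) t) * exp(sigma^2 t / 2) = x_0 * exp(mu t) = 2*exp(t).
Var(X_t) = E[X_t^2] - (E[X_t])^2 = x_0^2 * exp(2 mu t) * (exp(sigma^2 t) - 1) = 4*(exp(4*t/9) - 1)*exp(2*t).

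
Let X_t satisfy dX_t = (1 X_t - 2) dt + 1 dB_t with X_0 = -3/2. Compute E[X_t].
E[X_t] = 2 - 7*exp(t)/2

Taking expectations and using E[dB_t] = 0, the mean m(t) = E[X_t] satisfies the ODE m'(t) = a m(t) + b with m(0) = x_0. With a = 1, b = -2, x_0 = -3/2, the solution is
  m(t) = x_0 * exp(a t) + (b/a) * (exp(a t) - 1)
       = (-3/2) * exp(1 t) + ((-2)/1) * (exp(1 t) - 1)
       = 2 - 7*exp(t)/2.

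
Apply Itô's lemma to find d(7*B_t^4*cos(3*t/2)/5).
d(7*B_t^4*cos(3*t/2)/5) = (21*B_t^2*(-B_t^2*sin(3*t/2) + 4*cos(3*t/2))/10) dt + (28*B_t^3*cos(3*t/2)/5) dB_t

Itô's formula for f(t, x): d f(t, B_t) = (f_t + (1/2) f_xx) dt + f_x dB_t. Compute partials of f(t, x) = 7*x^4*cos(3*t/2)/5:
  f_t(t,x)  = -21*x^4*sin(3*t/2)/10
  f_x(t,x)  = 28*x^3*cos(3*t/2)/5
  f_xx(t,x) = 84*x^2*cos(3*t/2)/5
Assemble drift = f_t + (1/2) f_xx = 21*x^2*(-x^2*sin(3*t/2) + 4*cos(3*t/2))/10 and diffusion = f_x = 28*x^3*cos(3*t/2)/5. Substituting x = B_t:
  d(7*B_t^4*cos(3*t/2)/5) = (21*B_t^2*(-B_t^2*sin(3*t/2) + 4*cos(3*t/2))/10) dt + (28*B_t^3*cos(3*t/2)/5) dB_t.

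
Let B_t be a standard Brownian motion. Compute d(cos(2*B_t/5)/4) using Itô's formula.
d(cos(2*B_t/5)/4) = (-cos(2*B_t/5)/50) dt + (-sin(2*B_t/5)/10) dB_t

Itô's formula for f(B_t) gives d f(B_t) = f'(B_t) dB_t + (1/2) f''(B_t) dt. Compute derivatives of f(x) = cos(2*x/5)/4:
  f'(x)  = -sin(2*x/5)/10
  f''(x) = -cos(2*x/5)/25
Substitute x = B_t and multiply the f'' term by 1/2:
  drift     = (1/2) * (-cos(2*x/5)/25) evaluated at B_t = -cos(2*B_t/5)/50
  diffusion = (-sin(2*x/5)/10) evaluated at B_t = -sin(2*B_t/5)/10
Therefore d(cos(2*B_t/5)/4) = (-cos(2*B_t/5)/50) dt + (-sin(2*B_t/5)/10) dB_t.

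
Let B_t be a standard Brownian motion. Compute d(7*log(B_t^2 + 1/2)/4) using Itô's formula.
d(7*log(B_t^2 + 1/2)/4) = (7*(1 - 2*B_t^2)/(2*(2*B_t^2 + 1)^2)) dt + (7*B_t/(2*B_t^2 + 1)) dB_t

Itô's formula for f(B_t) gives d f(B_t) = f'(B_t) dB_t + (1/2) f''(B_t) dt. Compute derivatives of f(x) = 7*log(x^2 + 1/2)/4:
  f'(x)  = 7*x/(2*x^2 + 1)
  f''(x) = 7*(1 - 2*x^2)/(2*x^2 + 1)^2
Substitute x = B_t and multiply the f'' term by 1/2:
  drift     = (1/2) * (7*(1 - 2*x^2)/(2*x^2 + 1)^2) evaluated at B_t = 7*(1 - 2*B_t^2)/(2*(2*B_t^2 + 1)^2)
  diffusion = (7*x/(2*x^2 + 1)) evaluated at B_t = 7*B_t/(2*B_t^2 + 1)
Therefore d(7*log(B_t^2 + 1/2)/4) = (7*(1 - 2*B_t^2)/(2*(2*B_t^2 + 1)^2)) dt + (7*B_t/(2*B_t^2 + 1)) dB_t.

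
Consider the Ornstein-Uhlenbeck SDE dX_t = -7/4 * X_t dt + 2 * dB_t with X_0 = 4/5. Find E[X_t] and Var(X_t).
E[X_t] = 4*exp(-7*t/4)/5; Var(X_t) = 8/7 - 8*exp(-7*t/2)/7

The OU SDE dX = -theta X dt + sigma dB admits the integrating factor exp(theta t): d(exp(theta t) X_t) = sigma exp(theta t) dB_t. Integrating from 0 to t:
  X_t = x_0 * exp(-theta t) + sigma * int_0^t exp(-theta (t-s)) dB_s.
The Itô integral has mean 0 and (by the Itô isometry) variance sigma^2 * int_0^t exp(-2 theta (t - s)) ds = sigma^2 * (1 - exp(-2 theta t)) / (2 theta).
With theta = 7/4, sigma = 2, x_0 = 4/5:
  E[X_t] = 4/5 * exp(-7/4 t) = 4*exp(-7*t/4)/5
  Var(X_t) = (2)^2 * (1 - exp(-2*7/4 t)) / (2 * 7/4) = 8/7 - 8*exp(-7*t/2)/7.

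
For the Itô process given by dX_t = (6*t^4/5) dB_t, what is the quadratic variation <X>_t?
<X>_t = 4*t^9/25

For an Itô process dX_t = a(t) dt + b(t) dB_t, the quadratic variation is <X>_t = int_0^t b(s)^2 ds (the drift term does not contribute). Here b(s) = 6*s^4/5, so
  b(s)^2 = 36*s^8/25.
Integrating from 0 to t:
  <X>_t = int_0^t (36*s^8/25) ds = 4*t^9/25.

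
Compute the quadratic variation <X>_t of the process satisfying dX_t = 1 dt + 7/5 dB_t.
<X>_t = 49*t/25

For an Itô process dX_t = a(t) dt + b(t) dB_t, the quadratic variation is <X>_t = int_0^t b(s)^2 ds (the drift term does not contribute). Here b(s) = 7/5, so
  b(s)^2 = 49/25.
Integrating from 0 to t:
  <X>_t = int_0^t (49/25) ds = 49*t/25.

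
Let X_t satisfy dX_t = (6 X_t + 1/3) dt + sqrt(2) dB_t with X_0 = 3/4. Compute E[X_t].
E[X_t] = 29*exp(6*t)/36 - 1/18

Taking expectations and using E[dB_t] = 0, the mean m(t) = E[X_t] satisfies the ODE m'(t) = a m(t) + b with m(0) = x_0. With a = 6, b = 1/3, x_0 = 3/4, the solution is
  m(t) = x_0 * exp(a t) + (b/a) * (exp(a t) - 1)
       = (3/4) * exp(6 t) + ((1/3)/6) * (exp(6 t) - 1)
       = 29*exp(6*t)/36 - 1/18.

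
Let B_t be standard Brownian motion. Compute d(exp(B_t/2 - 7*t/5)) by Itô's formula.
d(exp(B_t/2 - 7*t/5)) = (-51*exp(B_t/2 - 7*t/5)/40) dt + (exp(B_t/2 - 7*t/5)/2) dB_t

Itô's formula for f(t, x): d f(t, B_t) = (f_t + (1/2) f_xx) dt + f_x dB_t. Compute partials of f(t, x) = exp(-7*t/5 + x/2):
  f_t(t,x)  = -7*exp(-7*t/5 + x/2)/5
  f_x(t,x)  = exp(-7*t/5 + x/2)/2
  f_xx(t,x) = exp(-7*t/5 + x/2)/4
Assemble drift = f_t + (1/2) f_xx = -51*exp(-7*t/5 + x/2)/40 and diffusion = f_x = exp(-7*t/5 + x/2)/2. Substituting x = B_t:
  d(exp(B_t/2 - 7*t/5)) = (-51*exp(B_t/2 - 7*t/5)/40) dt + (exp(B_t/2 - 7*t/5)/2) dB_t.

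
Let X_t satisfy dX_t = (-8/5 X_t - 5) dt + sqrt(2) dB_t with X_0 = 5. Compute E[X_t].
E[X_t] = -25/8 + 65*exp(-8*t/5)/8

Taking expectations and using E[dB_t] = 0, the mean m(t) = E[X_t] satisfies the ODE m'(t) = a m(t) + b with m(0) = x_0. With a = -8/5, b = -5, x_0 = 5, the solution is
  m(t) = x_0 * exp(a t) + (b/a) * (exp(a t) - 1)
       = 5 * exp((-8/5) t) + ((-5)/(-8/5)) * (exp((-8/5) t) - 1)
       = -25/8 + 65*exp(-8*t/5)/8.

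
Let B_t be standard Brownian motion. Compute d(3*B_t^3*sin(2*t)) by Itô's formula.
d(3*B_t^3*sin(2*t)) = (6*B_t^3*cos(2*t) + 9*B_t*sin(2*t)) dt + (9*B_t^2*sin(2*t)) dB_t

Itô's formula for f(t, x): d f(t, B_t) = (f_t + (1/2) f_xx) dt + f_x dB_t. Compute partials of f(t, x) = 3*x^3*sin(2*t):
  f_t(t,x)  = 6*x^3*cos(2*t)
  f_x(t,x)  = 9*x^2*sin(2*t)
  f_xx(t,x) = 18*x*sin(2*t)
Assemble drift = f_t + (1/2) f_xx = 6*x^3*cos(2*t) + 9*x*sin(2*t) and diffusion = f_x = 9*x^2*sin(2*t). Substituting x = B_t:
  d(3*B_t^3*sin(2*t)) = (6*B_t^3*cos(2*t) + 9*B_t*sin(2*t)) dt + (9*B_t^2*sin(2*t)) dB_t.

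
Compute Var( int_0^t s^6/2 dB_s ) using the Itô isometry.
Var = t^13/52

The Itô integral of a deterministic integrand f(s) has mean 0 because each increment f(s) * (B_{s+ds} - B_s) has mean 0. By the Itô isometry:
  Var( int_0^t f(s) dB_s ) = E[ (int_0^t f(s) dB_s)^2 ] = int_0^t f(s)^2 ds.
Here f(s) = s^6/2, so f(s)^2 = s^12/4. Integrate:
  int_0^t (s^12/4) ds = t^13/52.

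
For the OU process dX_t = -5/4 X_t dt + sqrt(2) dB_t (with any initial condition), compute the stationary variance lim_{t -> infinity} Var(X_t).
lim Var(X_t) = 4/5

The OU SDE dX = -theta X dt + sigma dB admits the integrating factor exp(theta t): d(exp(theta t) X_t) = sigma exp(theta t) dB_t. Integrating from 0 to t gives X_t = x_0 * exp(-theta t) + sigma * int_0^t exp(-theta (t-s)) dB_s for any initial x_0. The Itô integral has variance (by the Itô isometry) sigma^2 * int_0^t exp(-2 theta (t - s)) ds = sigma^2 * (1 - exp(-2 theta t)) / (2 theta), independent of x_0.
With theta = 5/4, sigma = sqrt(2):
  Var(X_t) = (sqrt(2))^2 * (1 - exp(-2*5/4 t)) / (2 * 5/4) = 4/5 - 4*exp(-5*t/2)/5.
As t -> infinity, exp(-2*5/4 t) -> 0, so the stationary variance is sigma^2 / (2 theta) = 4/5.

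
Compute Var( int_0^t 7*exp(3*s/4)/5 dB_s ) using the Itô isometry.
Var = 98*exp(3*t/2)/75 - 98/75

The Itô integral of a deterministic integrand f(s) has mean 0 because each increment f(s) * (B_{s+ds} - B_s) has mean 0. By the Itô isometry:
  Var( int_0^t f(s) dB_s ) = E[ (int_0^t f(s) dB_s)^2 ] = int_0^t f(s)^2 ds.
Here f(s) = 7*exp(3*s/4)/5, so f(s)^2 = 49*exp(3*s/2)/25. Integrate:
  int_0^t (49*exp(3*s/2)/25) ds = 98*exp(3*t/2)/75 - 98/75.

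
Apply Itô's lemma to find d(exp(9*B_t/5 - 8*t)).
d(exp(9*B_t/5 - 8*t)) = (-319*exp(9*B_t/5 - 8*t)/50) dt + (9*exp(9*B_t/5 - 8*t)/5) dB_t

Itô's formula for f(t, x): d f(t, B_t) = (f_t + (1/2) f_xx) dt + f_x dB_t. Compute partials of f(t, x) = exp(-8*t + 9*x/5):
  f_t(t,x)  = -8*exp(-8*t + 9*x/5)
  f_x(t,x)  = 9*exp(-8*t + 9*x/5)/5
  f_xx(t,x) = 81*exp(-8*t + 9*x/5)/25
Assemble drift = f_t + (1/2) f_xx = -319*exp(-8*t + 9*x/5)/50 and diffusion = f_x = 9*exp(-8*t + 9*x/5)/5. Substituting x = B_t:
  d(exp(9*B_t/5 - 8*t)) = (-319*exp(9*B_t/5 - 8*t)/50) dt + (9*exp(9*B_t/5 - 8*t)/5) dB_t.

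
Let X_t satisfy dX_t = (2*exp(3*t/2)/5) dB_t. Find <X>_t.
<X>_t = 4*exp(3*t)/75 - 4/75

For an Itô process dX_t = a(t) dt + b(t) dB_t, the quadratic variation is <X>_t = int_0^t b(s)^2 ds (the drift term does not contribute). Here b(s) = 2*exp(3*s/2)/5, so
  b(s)^2 = 4*exp(3*s)/25.
Integrating from 0 to t:
  <X>_t = int_0^t (4*exp(3*s)/25) ds = 4*exp(3*t)/75 - 4/75.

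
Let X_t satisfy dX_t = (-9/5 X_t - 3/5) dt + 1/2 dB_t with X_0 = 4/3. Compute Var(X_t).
Var(X_t) = 5/72 - 5*exp(-18*t/5)/72

The variance V(t) = Var(X_t) satisfies V'(t) = 2 a V(t) + c^2 with V(0) = 0 (drift coefficient is linear in X, diffusion is constant). With a = -9/5, c = 1/2, the solution is
  V(t) = (c^2 / (2 a)) * (exp(2 a t) - 1)
       = ((1/2)^2 / (2*(-9/5))) * (exp((-18/5) t) - 1)
       = 5/72 - 5*exp(-18*t/5)/72.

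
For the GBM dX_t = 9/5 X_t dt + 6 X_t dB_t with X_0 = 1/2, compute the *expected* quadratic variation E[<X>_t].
E[<X>_t] = 5*exp(198*t/5)/22 - 5/22

<X>_t = int_0^t (6 * X_s)^2 ds. Taking expectation inside the integral: E[<X>_t] = 6^2 * int_0^t E[X_s^2] ds. For GBM, E[X_s^2] = x_0^2 * exp((2 mu + sigma^2) s). Integrating:
  E[<X>_t] = 6^2 * (1/2)^2 * (exp((2*(9/5) + 6^2) t) - 1) / (2*(9/5) + 6^2)
           = 6^2 * (1/2)^2 * (exp((198/5) t) - 1) / (198/5) = 5*exp(198*t/5)/22 - 5/22.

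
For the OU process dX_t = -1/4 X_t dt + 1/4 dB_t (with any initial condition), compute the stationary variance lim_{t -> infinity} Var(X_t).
lim Var(X_t) = 1/8

The OU SDE dX = -theta X dt + sigma dB admits the integrating factor exp(theta t): d(exp(theta t) X_t) = sigma exp(theta t) dB_t. Integrating from 0 to t gives X_t = x_0 * exp(-theta t) + sigma * int_0^t exp(-theta (t-s)) dB_s for any initial x_0. The Itô integral has variance (by the Itô isometry) sigma^2 * int_0^t exp(-2 theta (t - s)) ds = sigma^2 * (1 - exp(-2 theta t)) / (2 theta), independent of x_0.
With theta = 1/4, sigma = 1/4:
  Var(X_t) = (1/4)^2 * (1 - exp(-2*1/4 t)) / (2 * 1/4) = 1/8 - exp(-t/2)/8.
As t -> infinity, exp(-2*1/4 t) -> 0, so the stationary variance is sigma^2 / (2 theta) = 1/8.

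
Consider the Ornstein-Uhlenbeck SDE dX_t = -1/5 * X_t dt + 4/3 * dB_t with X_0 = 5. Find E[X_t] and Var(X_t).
E[X_t] = 5*exp(-t/5); Var(X_t) = 40/9 - 40*exp(-2*t/5)/9

The OU SDE dX = -theta X dt + sigma dB admits the integrating factor exp(theta t): d(exp(theta t) X_t) = sigma exp(theta t) dB_t. Integrating from 0 to t:
  X_t = x_0 * exp(-theta t) + sigma * int_0^t exp(-theta (t-s)) dB_s.
The Itô integral has mean 0 and (by the Itô isometry) variance sigma^2 * int_0^t exp(-2 theta (t - s)) ds = sigma^2 * (1 - exp(-2 theta t)) / (2 theta).
With theta = 1/5, sigma = 4/3, x_0 = 5:
  E[X_t] = 5 * exp(-1/5 t) = 5*exp(-t/5)
  Var(X_t) = (4/3)^2 * (1 - exp(-2*1/5 t)) / (2 * 1/5) = 40/9 - 40*exp(-2*t/5)/9.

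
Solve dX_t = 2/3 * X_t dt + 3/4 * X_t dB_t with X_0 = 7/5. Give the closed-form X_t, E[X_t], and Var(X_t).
X_t = 7/5 * exp((37/96) t + (3/4) B_t); E[X_t] = 7*exp(2*t/3)/5; Var(X_t) = 49*(exp(9*t/16) - 1)*exp(4*t/3)/25

For GBM dX = mu X dt + sigma X dB with X_0 = x_0, apply Itô to Y = log X: dY = (mu - sigma^2/2) dt + sigma dB, so Y_t = log(x_0) + (mu - sigma^2/2) t + sigma B_t and hence X_t = x_0 * exp((mu - sigma^2/2) t + sigma B_t).
With mu = 2/3, sigma = 3/4, x_0 = 7/5, this gives:
  X_t = 7/5 * exp((37/96) * t + (3/4) * B_t).
Since sigma*B_t ~ Normal(0, sigma^2 t), E[exp(sigma*B_t)] = exp(sigma^2 t / 2); so E[X_t] = x_0 * exp((mu - sigma^2/2) t) * exp(sigma^2 t / 2) = x_0 * exp(mu t) = 7*exp(2*t/3)/5.
Var(X_t) = E[X_t^2] - (E[X_t])^2 = x_0^2 * exp(2 mu t) * (exp(sigma^2 t) - 1) = 49*(exp(9*t/16) - 1)*exp(4*t/3)/25.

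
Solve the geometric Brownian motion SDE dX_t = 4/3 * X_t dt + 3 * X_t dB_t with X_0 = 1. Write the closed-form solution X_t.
X_t = 1 * exp((-19/6) * t + (3) * B_t)

For GBM dX = mu X dt + sigma X dB with X_0 = x_0, apply Itô to Y = log X: dY = (mu - sigma^2/2) dt + sigma dB, so Y_t = log(x_0) + (mu - sigma^2/2) t + sigma B_t and hence X_t = x_0 * exp((mu - sigma^2/2) t + sigma B_t).
With mu = 4/3, sigma = 3, x_0 = 1, this gives:
  X_t = 1 * exp((-19/6) * t + (3) * B_t).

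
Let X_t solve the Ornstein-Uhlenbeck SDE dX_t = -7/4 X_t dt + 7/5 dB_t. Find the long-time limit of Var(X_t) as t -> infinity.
lim Var(X_t) = 14/25

The OU SDE dX = -theta X dt + sigma dB admits the integrating factor exp(theta t): d(exp(theta t) X_t) = sigma exp(theta t) dB_t. Integrating from 0 to t gives X_t = x_0 * exp(-theta t) + sigma * int_0^t exp(-theta (t-s)) dB_s for any initial x_0. The Itô integral has variance (by the Itô isometry) sigma^2 * int_0^t exp(-2 theta (t - s)) ds = sigma^2 * (1 - exp(-2 theta t)) / (2 theta), independent of x_0.
With theta = 7/4, sigma = 7/5:
  Var(X_t) = (7/5)^2 * (1 - exp(-2*7/4 t)) / (2 * 7/4) = 14/25 - 14*exp(-7*t/2)/25.
As t -> infinity, exp(-2*7/4 t) -> 0, so the stationary variance is sigma^2 / (2 theta) = 14/25.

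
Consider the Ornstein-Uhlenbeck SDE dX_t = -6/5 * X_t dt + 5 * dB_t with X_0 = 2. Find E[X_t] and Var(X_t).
E[X_t] = 2*exp(-6*t/5); Var(X_t) = 125/12 - 125*exp(-12*t/5)/12

The OU SDE dX = -theta X dt + sigma dB admits the integrating factor exp(theta t): d(exp(theta t) X_t) = sigma exp(theta t) dB_t. Integrating from 0 to t:
  X_t = x_0 * exp(-theta t) + sigma * int_0^t exp(-theta (t-s)) dB_s.
The Itô integral has mean 0 and (by the Itô isometry) variance sigma^2 * int_0^t exp(-2 theta (t - s)) ds = sigma^2 * (1 - exp(-2 theta t)) / (2 theta).
With theta = 6/5, sigma = 5, x_0 = 2:
  E[X_t] = 2 * exp(-6/5 t) = 2*exp(-6*t/5)
  Var(X_t) = (5)^2 * (1 - exp(-2*6/5 t)) / (2 * 6/5) = 125/12 - 125*exp(-12*t/5)/12.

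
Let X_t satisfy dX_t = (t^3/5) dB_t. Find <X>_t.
<X>_t = t^7/175

For an Itô process dX_t = a(t) dt + b(t) dB_t, the quadratic variation is <X>_t = int_0^t b(s)^2 ds (the drift term does not contribute). Here b(s) = s^3/5, so
  b(s)^2 = s^6/25.
Integrating from 0 to t:
  <X>_t = int_0^t (s^6/25) ds = t^7/175.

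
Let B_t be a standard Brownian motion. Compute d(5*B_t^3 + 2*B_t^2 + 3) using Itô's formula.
d(5*B_t^3 + 2*B_t^2 + 3) = (15*B_t + 2) dt + (B_t*(15*B_t + 4)) dB_t

Itô's formula for f(B_t) gives d f(B_t) = f'(B_t) dB_t + (1/2) f''(B_t) dt. Compute derivatives of f(x) = 5*x^3 + 2*x^2 + 3:
  f'(x)  = x*(15*x + 4)
  f''(x) = 30*x + 4
Substitute x = B_t and multiply the f'' term by 1/2:
  drift     = (1/2) * (30*x + 4) evaluated at B_t = 15*B_t + 2
  diffusion = (x*(15*x + 4)) evaluated at B_t = B_t*(15*B_t + 4)
Therefore d(5*B_t^3 + 2*B_t^2 + 3) = (15*B_t + 2) dt + (B_t*(15*B_t + 4)) dB_t.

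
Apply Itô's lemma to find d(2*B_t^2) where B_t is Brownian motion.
d(2*B_t^2) = (2) dt + (4*B_t) dB_t

Itô's formula for f(B_t) gives d f(B_t) = f'(B_t) dB_t + (1/2) f''(B_t) dt. Compute derivatives of f(x) = 2*x^2:
  f'(x)  = 4*x
  f''(x) = 4
Substitute x = B_t and multiply the f'' term by 1/2:
  drift     = (1/2) * (4) evaluated at B_t = 2
  diffusion = (4*x) evaluated at B_t = 4*B_t
Therefore d(2*B_t^2) = (2) dt + (4*B_t) dB_t.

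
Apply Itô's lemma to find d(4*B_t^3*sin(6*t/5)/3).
d(4*B_t^3*sin(6*t/5)/3) = (4*B_t*(2*B_t^2*cos(6*t/5)/5 + sin(6*t/5))) dt + (4*B_t^2*sin(6*t/5)) dB_t

Itô's formula for f(t, x): d f(t, B_t) = (f_t + (1/2) f_xx) dt + f_x dB_t. Compute partials of f(t, x) = 4*x^3*sin(6*t/5)/3:
  f_t(t,x)  = 8*x^3*cos(6*t/5)/5
  f_x(t,x)  = 4*x^2*sin(6*t/5)
  f_xx(t,x) = 8*x*sin(6*t/5)
Assemble drift = f_t + (1/2) f_xx = 4*x*(2*x^2*cos(6*t/5)/5 + sin(6*t/5)) and diffusion = f_x = 4*x^2*sin(6*t/5). Substituting x = B_t:
  d(4*B_t^3*sin(6*t/5)/3) = (4*B_t*(2*B_t^2*cos(6*t/5)/5 + sin(6*t/5))) dt + (4*B_t^2*sin(6*t/5)) dB_t.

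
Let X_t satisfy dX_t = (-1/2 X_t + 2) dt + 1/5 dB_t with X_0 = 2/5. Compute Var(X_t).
Var(X_t) = (exp(t) - 1)*exp(-t)/25

The variance V(t) = Var(X_t) satisfies V'(t) = 2 a V(t) + c^2 with V(0) = 0 (drift coefficient is linear in X, diffusion is constant). With a = -1/2, c = 1/5, the solution is
  V(t) = (c^2 / (2 a)) * (exp(2 a t) - 1)
       = ((1/5)^2 / (2*(-1/2))) * (exp((-1) t) - 1)
       = (exp(t) - 1)*exp(-t)/25.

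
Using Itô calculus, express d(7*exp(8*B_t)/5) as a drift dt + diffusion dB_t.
d(7*exp(8*B_t)/5) = (224*exp(8*B_t)/5) dt + (56*exp(8*B_t)/5) dB_t

Itô's formula for f(B_t) gives d f(B_t) = f'(B_t) dB_t + (1/2) f''(B_t) dt. Compute derivatives of f(x) = 7*exp(8*x)/5:
  f'(x)  = 56*exp(8*x)/5
  f''(x) = 448*exp(8*x)/5
Substitute x = B_t and multiply the f'' term by 1/2:
  drift     = (1/2) * (448*exp(8*x)/5) evaluated at B_t = 224*exp(8*B_t)/5
  diffusion = (56*exp(8*x)/5) evaluated at B_t = 56*exp(8*B_t)/5
Therefore d(7*exp(8*B_t)/5) = (224*exp(8*B_t)/5) dt + (56*exp(8*B_t)/5) dB_t.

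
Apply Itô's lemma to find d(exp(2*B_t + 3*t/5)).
d(exp(2*B_t + 3*t/5)) = (13*exp(2*B_t + 3*t/5)/5) dt + (2*exp(2*B_t + 3*t/5)) dB_t

Itô's formula for f(t, x): d f(t, B_t) = (f_t + (1/2) f_xx) dt + f_x dB_t. Compute partials of f(t, x) = exp(3*t/5 + 2*x):
  f_t(t,x)  = 3*exp(3*t/5 + 2*x)/5
  f_x(t,x)  = 2*exp(3*t/5 + 2*x)
  f_xx(t,x) = 4*exp(3*t/5 + 2*x)
Assemble drift = f_t + (1/2) f_xx = 13*exp(3*t/5 + 2*x)/5 and diffusion = f_x = 2*exp(3*t/5 + 2*x). Substituting x = B_t:
  d(exp(2*B_t + 3*t/5)) = (13*exp(2*B_t + 3*t/5)/5) dt + (2*exp(2*B_t + 3*t/5)) dB_t.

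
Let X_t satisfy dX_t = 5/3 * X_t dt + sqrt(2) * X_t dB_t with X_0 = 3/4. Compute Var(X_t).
Var(X_t) = 9*(exp(2*t) - 1)*exp(10*t/3)/16

For GBM dX = mu X dt + sigma X dB with X_0 = x_0, apply Itô to Y = log X: dY = (mu - sigma^2/2) dt + sigma dB, so Y_t = log(x_0) + (mu - sigma^2/2) t + sigma B_t and hence X_t = x_0 * exp((mu - sigma^2/2) t + sigma B_t).
With mu = 5/3, sigma = sqrt(2), x_0 = 3/4, this gives:
  X_t = 3/4 * exp((2/3) * t + (sqrt(2)) * B_t).
Since sigma*B_t ~ Normal(0, sigma^2 t), E[exp(sigma*B_t)] = exp(sigma^2 t / 2); so E[X_t] = x_0 * exp((mu - sigma^2/2) t) * exp(sigma^2 t / 2) = x_0 * exp(mu t) = 3*exp(5*t/3)/4.
Var(X_t) = E[X_t^2] - (E[X_t])^2 = x_0^2 * exp(2 mu t) * (exp(sigma^2 t) - 1) = 9*(exp(2*t) - 1)*exp(10*t/3)/16.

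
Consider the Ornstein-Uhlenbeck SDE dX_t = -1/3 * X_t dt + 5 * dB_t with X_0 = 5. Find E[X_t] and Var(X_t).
E[X_t] = 5*exp(-t/3); Var(X_t) = 75/2 - 75*exp(-2*t/3)/2

The OU SDE dX = -theta X dt + sigma dB admits the integrating factor exp(theta t): d(exp(theta t) X_t) = sigma exp(theta t) dB_t. Integrating from 0 to t:
  X_t = x_0 * exp(-theta t) + sigma * int_0^t exp(-theta (t-s)) dB_s.
The Itô integral has mean 0 and (by the Itô isometry) variance sigma^2 * int_0^t exp(-2 theta (t - s)) ds = sigma^2 * (1 - exp(-2 theta t)) / (2 theta).
With theta = 1/3, sigma = 5, x_0 = 5:
  E[X_t] = 5 * exp(-1/3 t) = 5*exp(-t/3)
  Var(X_t) = (5)^2 * (1 - exp(-2*1/3 t)) / (2 * 1/3) = 75/2 - 75*exp(-2*t/3)/2.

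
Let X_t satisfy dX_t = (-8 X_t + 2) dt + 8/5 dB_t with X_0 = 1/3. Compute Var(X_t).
Var(X_t) = 4/25 - 4*exp(-16*t)/25

The variance V(t) = Var(X_t) satisfies V'(t) = 2 a V(t) + c^2 with V(0) = 0 (drift coefficient is linear in X, diffusion is constant). With a = -8, c = 8/5, the solution is
  V(t) = (c^2 / (2 a)) * (exp(2 a t) - 1)
       = ((8/5)^2 / (2*(-8))) * (exp((-16) t) - 1)
       = 4/25 - 4*exp(-16*t)/25.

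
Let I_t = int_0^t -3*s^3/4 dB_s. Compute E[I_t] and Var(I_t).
E[I_t] = 0; Var(I_t) = 9*t^7/112

The Itô integral of a deterministic integrand f(s) has mean 0 because each increment f(s) * (B_{s+ds} - B_s) has mean 0. By the Itô isometry:
  Var( int_0^t f(s) dB_s ) = E[ (int_0^t f(s) dB_s)^2 ] = int_0^t f(s)^2 ds.
Here f(s) = -3*s^3/4, so f(s)^2 = 9*s^6/16. Integrate:
  int_0^t (9*s^6/16) ds = 9*t^7/112.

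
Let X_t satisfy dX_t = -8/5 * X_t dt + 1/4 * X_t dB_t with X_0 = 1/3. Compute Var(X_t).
Var(X_t) = (exp(t/16) - 1)*exp(-16*t/5)/9

For GBM dX = mu X dt + sigma X dB with X_0 = x_0, apply Itô to Y = log X: dY = (mu - sigma^2/2) dt + sigma dB, so Y_t = log(x_0) + (mu - sigma^2/2) t + sigma B_t and hence X_t = x_0 * exp((mu - sigma^2/2) t + sigma B_t).
With mu = -8/5, sigma = 1/4, x_0 = 1/3, this gives:
  X_t = 1/3 * exp((-261/160) * t + (1/4) * B_t).
Since sigma*B_t ~ Normal(0, sigma^2 t), E[exp(sigma*B_t)] = exp(sigma^2 t / 2); so E[X_t] = x_0 * exp((mu - sigma^2/2) t) * exp(sigma^2 t / 2) = x_0 * exp(mu t) = exp(-8*t/5)/3.
Var(X_t) = E[X_t^2] - (E[X_t])^2 = x_0^2 * exp(2 mu t) * (exp(sigma^2 t) - 1) = (exp(t/16) - 1)*exp(-16*t/5)/9.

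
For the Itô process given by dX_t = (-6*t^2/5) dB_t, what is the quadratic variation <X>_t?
<X>_t = 36*t^5/125

For an Itô process dX_t = a(t) dt + b(t) dB_t, the quadratic variation is <X>_t = int_0^t b(s)^2 ds (the drift term does not contribute). Here b(s) = -6*s^2/5, so
  b(s)^2 = 36*s^4/25.
Integrating from 0 to t:
  <X>_t = int_0^t (36*s^4/25) ds = 36*t^5/125.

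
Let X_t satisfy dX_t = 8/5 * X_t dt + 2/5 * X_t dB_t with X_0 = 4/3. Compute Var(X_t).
Var(X_t) = 16*(exp(4*t/25) - 1)*exp(16*t/5)/9

For GBM dX = mu X dt + sigma X dB with X_0 = x_0, apply Itô to Y = log X: dY = (mu - sigma^2/2) dt + sigma dB, so Y_t = log(x_0) + (mu - sigma^2/2) t + sigma B_t and hence X_t = x_0 * exp((mu - sigma^2/2) t + sigma B_t).
With mu = 8/5, sigma = 2/5, x_0 = 4/3, this gives:
  X_t = 4/3 * exp((38/25) * t + (2/5) * B_t).
Since sigma*B_t ~ Normal(0, sigma^2 t), E[exp(sigma*B_t)] = exp(sigma^2 t / 2); so E[X_t] = x_0 * exp((mu - sigma^2/2) t) * exp(sigma^2 t / 2) = x_0 * exp(mu t) = 4*exp(8*t/5)/3.
Var(X_t) = E[X_t^2] - (E[X_t])^2 = x_0^2 * exp(2 mu t) * (exp(sigma^2 t) - 1) = 16*(exp(4*t/25) - 1)*exp(16*t/5)/9.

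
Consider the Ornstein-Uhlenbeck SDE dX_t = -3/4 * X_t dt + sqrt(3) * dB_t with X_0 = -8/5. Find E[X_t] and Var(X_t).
E[X_t] = -8*exp(-3*t/4)/5; Var(X_t) = 2 - 2*exp(-3*t/2)

The OU SDE dX = -theta X dt + sigma dB admits the integrating factor exp(theta t): d(exp(theta t) X_t) = sigma exp(theta t) dB_t. Integrating from 0 to t:
  X_t = x_0 * exp(-theta t) + sigma * int_0^t exp(-theta (t-s)) dB_s.
The Itô integral has mean 0 and (by the Itô isometry) variance sigma^2 * int_0^t exp(-2 theta (t - s)) ds = sigma^2 * (1 - exp(-2 theta t)) / (2 theta).
With theta = 3/4, sigma = sqrt(3), x_0 = -8/5:
  E[X_t] = -8/5 * exp(-3/4 t) = -8*exp(-3*t/4)/5
  Var(X_t) = (sqrt(3))^2 * (1 - exp(-2*3/4 t)) / (2 * 3/4) = 2 - 2*exp(-3*t/2).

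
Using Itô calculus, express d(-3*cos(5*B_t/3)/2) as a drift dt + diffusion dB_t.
d(-3*cos(5*B_t/3)/2) = (25*cos(5*B_t/3)/12) dt + (5*sin(5*B_t/3)/2) dB_t

Itô's formula for f(B_t) gives d f(B_t) = f'(B_t) dB_t + (1/2) f''(B_t) dt. Compute derivatives of f(x) = -3*cos(5*x/3)/2:
  f'(x)  = 5*sin(5*x/3)/2
  f''(x) = 25*cos(5*x/3)/6
Substitute x = B_t and multiply the f'' term by 1/2:
  drift     = (1/2) * (25*cos(5*x/3)/6) evaluated at B_t = 25*cos(5*B_t/3)/12
  diffusion = (5*sin(5*x/3)/2) evaluated at B_t = 5*sin(5*B_t/3)/2
Therefore d(-3*cos(5*B_t/3)/2) = (25*cos(5*B_t/3)/12) dt + (5*sin(5*B_t/3)/2) dB_t.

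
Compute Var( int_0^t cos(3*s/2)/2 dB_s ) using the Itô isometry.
Var = t/8 + sin(3*t)/24

The Itô integral of a deterministic integrand f(s) has mean 0 because each increment f(s) * (B_{s+ds} - B_s) has mean 0. By the Itô isometry:
  Var( int_0^t f(s) dB_s ) = E[ (int_0^t f(s) dB_s)^2 ] = int_0^t f(s)^2 ds.
Here f(s) = cos(3*s/2)/2, so f(s)^2 = cos(3*s/2)^2/4. Integrate:
  int_0^t (cos(3*s/2)^2/4) ds = t/8 + sin(3*t)/24.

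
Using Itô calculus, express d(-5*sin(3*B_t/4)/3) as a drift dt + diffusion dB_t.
d(-5*sin(3*B_t/4)/3) = (15*sin(3*B_t/4)/32) dt + (-5*cos(3*B_t/4)/4) dB_t

Itô's formula for f(B_t) gives d f(B_t) = f'(B_t) dB_t + (1/2) f''(B_t) dt. Compute derivatives of f(x) = -5*sin(3*x/4)/3:
  f'(x)  = -5*cos(3*x/4)/4
  f''(x) = 15*sin(3*x/4)/16
Substitute x = B_t and multiply the f'' term by 1/2:
  drift     = (1/2) * (15*sin(3*x/4)/16) evaluated at B_t = 15*sin(3*B_t/4)/32
  diffusion = (-5*cos(3*x/4)/4) evaluated at B_t = -5*cos(3*B_t/4)/4
Therefore d(-5*sin(3*B_t/4)/3) = (15*sin(3*B_t/4)/32) dt + (-5*cos(3*B_t/4)/4) dB_t.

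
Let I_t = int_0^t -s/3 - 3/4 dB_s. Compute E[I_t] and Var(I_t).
E[I_t] = 0; Var(I_t) = t*(16*t^2 + 108*t + 243)/432

The Itô integral of a deterministic integrand f(s) has mean 0 because each increment f(s) * (B_{s+ds} - B_s) has mean 0. By the Itô isometry:
  Var( int_0^t f(s) dB_s ) = E[ (int_0^t f(s) dB_s)^2 ] = int_0^t f(s)^2 ds.
Here f(s) = -s/3 - 3/4, so f(s)^2 = (4*s + 9)^2/144. Integrate:
  int_0^t ((4*s + 9)^2/144) ds = t*(16*t^2 + 108*t + 243)/432.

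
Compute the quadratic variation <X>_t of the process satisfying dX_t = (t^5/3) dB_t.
<X>_t = t^11/99

For an Itô process dX_t = a(t) dt + b(t) dB_t, the quadratic variation is <X>_t = int_0^t b(s)^2 ds (the drift term does not contribute). Here b(s) = s^5/3, so
  b(s)^2 = s^10/9.
Integrating from 0 to t:
  <X>_t = int_0^t (s^10/9) ds = t^11/99.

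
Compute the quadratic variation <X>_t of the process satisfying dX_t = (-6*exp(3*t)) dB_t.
<X>_t = 6*exp(6*t) - 6

For an Itô process dX_t = a(t) dt + b(t) dB_t, the quadratic variation is <X>_t = int_0^t b(s)^2 ds (the drift term does not contribute). Here b(s) = -6*exp(3*s), so
  b(s)^2 = 36*exp(6*s).
Integrating from 0 to t:
  <X>_t = int_0^t (36*exp(6*s)) ds = 6*exp(6*t) - 6.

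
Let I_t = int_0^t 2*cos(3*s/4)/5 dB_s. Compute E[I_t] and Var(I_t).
E[I_t] = 0; Var(I_t) = 2*t/25 + 4*sin(3*t/2)/75

The Itô integral of a deterministic integrand f(s) has mean 0 because each increment f(s) * (B_{s+ds} - B_s) has mean 0. By the Itô isometry:
  Var( int_0^t f(s) dB_s ) = E[ (int_0^t f(s) dB_s)^2 ] = int_0^t f(s)^2 ds.
Here f(s) = 2*cos(3*s/4)/5, so f(s)^2 = 4*cos(3*s/4)^2/25. Integrate:
  int_0^t (4*cos(3*s/4)^2/25) ds = 2*t/25 + 4*sin(3*t/2)/75.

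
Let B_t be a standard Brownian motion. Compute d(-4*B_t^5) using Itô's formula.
d(-4*B_t^5) = (-40*B_t^3) dt + (-20*B_t^4) dB_t

Itô's formula for f(B_t) gives d f(B_t) = f'(B_t) dB_t + (1/2) f''(B_t) dt. Compute derivatives of f(x) = -4*x^5:
  f'(x)  = -20*x^4
  f''(x) = -80*x^3
Substitute x = B_t and multiply the f'' term by 1/2:
  drift     = (1/2) * (-80*x^3) evaluated at B_t = -40*B_t^3
  diffusion = (-20*x^4) evaluated at B_t = -20*B_t^4
Therefore d(-4*B_t^5) = (-40*B_t^3) dt + (-20*B_t^4) dB_t.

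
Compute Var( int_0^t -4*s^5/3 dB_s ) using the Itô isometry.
Var = 16*t^11/99

The Itô integral of a deterministic integrand f(s) has mean 0 because each increment f(s) * (B_{s+ds} - B_s) has mean 0. By the Itô isometry:
  Var( int_0^t f(s) dB_s ) = E[ (int_0^t f(s) dB_s)^2 ] = int_0^t f(s)^2 ds.
Here f(s) = -4*s^5/3, so f(s)^2 = 16*s^10/9. Integrate:
  int_0^t (16*s^10/9) ds = 16*t^11/99.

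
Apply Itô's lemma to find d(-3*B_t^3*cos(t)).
d(-3*B_t^3*cos(t)) = (3*B_t*(B_t^2*sin(t) - 3*cos(t))) dt + (-9*B_t^2*cos(t)) dB_t

Itô's formula for f(t, x): d f(t, B_t) = (f_t + (1/2) f_xx) dt + f_x dB_t. Compute partials of f(t, x) = -3*x^3*cos(t):
  f_t(t,x)  = 3*x^3*sin(t)
  f_x(t,x)  = -9*x^2*cos(t)
  f_xx(t,x) = -18*x*cos(t)
Assemble drift = f_t + (1/2) f_xx = 3*x*(x^2*sin(t) - 3*cos(t)) and diffusion = f_x = -9*x^2*cos(t). Substituting x = B_t:
  d(-3*B_t^3*cos(t)) = (3*B_t*(B_t^2*sin(t) - 3*cos(t))) dt + (-9*B_t^2*cos(t)) dB_t.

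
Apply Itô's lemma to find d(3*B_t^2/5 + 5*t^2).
d(3*B_t^2/5 + 5*t^2) = (10*t + 3/5) dt + (6*B_t/5) dB_t

Itô's formula for f(t, x): d f(t, B_t) = (f_t + (1/2) f_xx) dt + f_x dB_t. Compute partials of f(t, x) = 5*t^2 + 3*x^2/5:
  f_t(t,x)  = 10*t
  f_x(t,x)  = 6*x/5
  f_xx(t,x) = 6/5
Assemble drift = f_t + (1/2) f_xx = 10*t + 3/5 and diffusion = f_x = 6*x/5. Substituting x = B_t:
  d(3*B_t^2/5 + 5*t^2) = (10*t + 3/5) dt + (6*B_t/5) dB_t.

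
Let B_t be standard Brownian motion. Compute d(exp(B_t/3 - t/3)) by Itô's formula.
d(exp(B_t/3 - t/3)) = (-5*exp(B_t/3 - t/3)/18) dt + (exp(B_t/3 - t/3)/3) dB_t

Itô's formula for f(t, x): d f(t, B_t) = (f_t + (1/2) f_xx) dt + f_x dB_t. Compute partials of f(t, x) = exp(-t/3 + x/3):
  f_t(t,x)  = -exp(-t/3 + x/3)/3
  f_x(t,x)  = exp(-t/3 + x/3)/3
  f_xx(t,x) = exp(-t/3 + x/3)/9
Assemble drift = f_t + (1/2) f_xx = -5*exp(-t/3 + x/3)/18 and diffusion = f_x = exp(-t/3 + x/3)/3. Substituting x = B_t:
  d(exp(B_t/3 - t/3)) = (-5*exp(B_t/3 - t/3)/18) dt + (exp(B_t/3 - t/3)/3) dB_t.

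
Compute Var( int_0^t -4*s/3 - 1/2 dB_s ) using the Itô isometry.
Var = t*(64*t^2 + 72*t + 27)/108

The Itô integral of a deterministic integrand f(s) has mean 0 because each increment f(s) * (B_{s+ds} - B_s) has mean 0. By the Itô isometry:
  Var( int_0^t f(s) dB_s ) = E[ (int_0^t f(s) dB_s)^2 ] = int_0^t f(s)^2 ds.
Here f(s) = -4*s/3 - 1/2, so f(s)^2 = (8*s + 3)^2/36. Integrate:
  int_0^t ((8*s + 3)^2/36) ds = t*(64*t^2 + 72*t + 27)/108.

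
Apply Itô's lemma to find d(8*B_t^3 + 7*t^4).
d(8*B_t^3 + 7*t^4) = (24*B_t + 28*t^3) dt + (24*B_t^2) dB_t

Itô's formula for f(t, x): d f(t, B_t) = (f_t + (1/2) f_xx) dt + f_x dB_t. Compute partials of f(t, x) = 7*t^4 + 8*x^3:
  f_t(t,x)  = 28*t^3
  f_x(t,x)  = 24*x^2
  f_xx(t,x) = 48*x
Assemble drift = f_t + (1/2) f_xx = 28*t^3 + 24*x and diffusion = f_x = 24*x^2. Substituting x = B_t:
  d(8*B_t^3 + 7*t^4) = (24*B_t + 28*t^3) dt + (24*B_t^2) dB_t.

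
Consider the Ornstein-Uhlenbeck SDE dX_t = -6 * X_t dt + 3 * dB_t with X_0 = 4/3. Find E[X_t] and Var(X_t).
E[X_t] = 4*exp(-6*t)/3; Var(X_t) = 3/4 - 3*exp(-12*t)/4

The OU SDE dX = -theta X dt + sigma dB admits the integrating factor exp(theta t): d(exp(theta t) X_t) = sigma exp(theta t) dB_t. Integrating from 0 to t:
  X_t = x_0 * exp(-theta t) + sigma * int_0^t exp(-theta (t-s)) dB_s.
The Itô integral has mean 0 and (by the Itô isometry) variance sigma^2 * int_0^t exp(-2 theta (t - s)) ds = sigma^2 * (1 - exp(-2 theta t)) / (2 theta).
With theta = 6, sigma = 3, x_0 = 4/3:
  E[X_t] = 4/3 * exp(-6 t) = 4*exp(-6*t)/3
  Var(X_t) = (3)^2 * (1 - exp(-2*6 t)) / (2 * 6) = 3/4 - 3*exp(-12*t)/4.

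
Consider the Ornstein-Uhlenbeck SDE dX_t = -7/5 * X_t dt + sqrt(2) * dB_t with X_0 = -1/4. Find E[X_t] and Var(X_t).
E[X_t] = -exp(-7*t/5)/4; Var(X_t) = 5/7 - 5*exp(-14*t/5)/7

The OU SDE dX = -theta X dt + sigma dB admits the integrating factor exp(theta t): d(exp(theta t) X_t) = sigma exp(theta t) dB_t. Integrating from 0 to t:
  X_t = x_0 * exp(-theta t) + sigma * int_0^t exp(-theta (t-s)) dB_s.
The Itô integral has mean 0 and (by the Itô isometry) variance sigma^2 * int_0^t exp(-2 theta (t - s)) ds = sigma^2 * (1 - exp(-2 theta t)) / (2 theta).
With theta = 7/5, sigma = sqrt(2), x_0 = -1/4:
  E[X_t] = -1/4 * exp(-7/5 t) = -exp(-7*t/5)/4
  Var(X_t) = (sqrt(2))^2 * (1 - exp(-2*7/5 t)) / (2 * 7/5) = 5/7 - 5*exp(-14*t/5)/7.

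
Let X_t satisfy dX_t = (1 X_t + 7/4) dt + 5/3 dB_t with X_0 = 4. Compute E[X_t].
E[X_t] = 23*exp(t)/4 - 7/4

Taking expectations and using E[dB_t] = 0, the mean m(t) = E[X_t] satisfies the ODE m'(t) = a m(t) + b with m(0) = x_0. With a = 1, b = 7/4, x_0 = 4, the solution is
  m(t) = x_0 * exp(a t) + (b/a) * (exp(a t) - 1)
       = 4 * exp(1 t) + ((7/4)/1) * (exp(1 t) - 1)
       = 23*exp(t)/4 - 7/4.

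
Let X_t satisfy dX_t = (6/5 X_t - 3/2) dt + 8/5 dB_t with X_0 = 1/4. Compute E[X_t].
E[X_t] = 5/4 - exp(6*t/5)

Taking expectations and using E[dB_t] = 0, the mean m(t) = E[X_t] satisfies the ODE m'(t) = a m(t) + b with m(0) = x_0. With a = 6/5, b = -3/2, x_0 = 1/4, the solution is
  m(t) = x_0 * exp(a t) + (b/a) * (exp(a t) - 1)
       = (1/4) * exp((6/5) t) + ((-3/2)/(6/5)) * (exp((6/5) t) - 1)
       = 5/4 - exp(6*t/5).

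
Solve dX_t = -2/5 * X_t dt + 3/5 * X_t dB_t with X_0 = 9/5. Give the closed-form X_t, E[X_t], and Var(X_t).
X_t = 9/5 * exp((-29/50) t + (3/5) B_t); E[X_t] = 9*exp(-2*t/5)/5; Var(X_t) = (81*exp(9*t/25) - 81)*exp(-4*t/5)/25

For GBM dX = mu X dt + sigma X dB with X_0 = x_0, apply Itô to Y = log X: dY = (mu - sigma^2/2) dt + sigma dB, so Y_t = log(x_0) + (mu - sigma^2/2) t + sigma B_t and hence X_t = x_0 * exp((mu - sigma^2/2) t + sigma B_t).
With mu = -2/5, sigma = 3/5, x_0 = 9/5, this gives:
  X_t = 9/5 * exp((-29/50) * t + (3/5) * B_t).
Since sigma*B_t ~ Normal(0, sigma^2 t), E[exp(sigma*B_t)] = exp(sigma^2 t / 2); so E[X_t] = x_0 * exp((mu - sigma^2/2) t) * exp(sigma^2 t / 2) = x_0 * exp(mu t) = 9*exp(-2*t/5)/5.
Var(X_t) = E[X_t^2] - (E[X_t])^2 = x_0^2 * exp(2 mu t) * (exp(sigma^2 t) - 1) = (81*exp(9*t/25) - 81)*exp(-4*t/5)/25.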